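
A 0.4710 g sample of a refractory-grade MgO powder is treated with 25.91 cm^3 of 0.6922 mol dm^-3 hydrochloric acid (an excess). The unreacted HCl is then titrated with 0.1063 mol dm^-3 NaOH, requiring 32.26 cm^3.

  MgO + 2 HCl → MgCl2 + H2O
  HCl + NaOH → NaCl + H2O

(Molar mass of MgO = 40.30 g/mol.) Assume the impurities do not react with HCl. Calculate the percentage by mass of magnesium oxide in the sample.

62.06 %

n(HCl) added = 0.02591 × 0.6922 = 0.01793 mol
n(NaOH) used in back-titration = 0.03226 × 0.1063 = 3.429 × 10^-3 mol
n(HCl) left over = 3.429 × 10^-3 mol (1:1 ratio)
n(HCl) consumed by analyte = 0.01793 − 3.429 × 10^-3 = 0.01451 mol
From the 1:2 ratio, n(MgO) = 1/2 × 0.01451 = 7.253 × 10^-3 mol
mass of MgO = 7.253 × 10^-3 × 40.30 = 0.2923 g
% MgO = 0.2923 / 0.4710 × 100 = 62.06 %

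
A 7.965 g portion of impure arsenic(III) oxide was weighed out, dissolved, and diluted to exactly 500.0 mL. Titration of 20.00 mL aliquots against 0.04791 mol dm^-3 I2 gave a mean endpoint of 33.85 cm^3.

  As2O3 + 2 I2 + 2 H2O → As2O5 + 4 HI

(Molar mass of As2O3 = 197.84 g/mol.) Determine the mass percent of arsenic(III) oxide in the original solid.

50.35 %

n(I2) per titration = 0.03385 × 0.04791 = 1.622 × 10^-3 mol
From the 1:2 ratio, n(As2O3) in each aliquot = 1/2 × 1.622 × 10^-3 = 8.109 × 10^-4 mol
n(As2O3) in the whole flask = 8.109 × 10^-4 × 500.0/20.00 = 0.02027 mol
mass of As2O3 = 0.02027 × 197.84 = 4.011 g
% As2O3 = 4.011 / 7.965 × 100 = 50.35 %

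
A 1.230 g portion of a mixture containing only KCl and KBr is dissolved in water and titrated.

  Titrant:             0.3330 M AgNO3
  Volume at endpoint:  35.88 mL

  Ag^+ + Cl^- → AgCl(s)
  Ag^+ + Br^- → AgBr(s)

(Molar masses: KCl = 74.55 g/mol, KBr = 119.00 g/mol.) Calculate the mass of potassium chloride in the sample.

0.3217 g

n(AgNO3) = 0.03588 × 0.3330 = 0.01195 mol
Let x = n(KCl), y = n(KBr).
Titrant: 1x + 1y = 0.01195;  mass: 74.55x + 119.00y = 1.230
Solving, x = 4.315 × 10^-3 mol, y = 7.633 × 10^-3 mol
mass of KCl = 4.315 × 10^-3 × 74.55 = 0.3217 g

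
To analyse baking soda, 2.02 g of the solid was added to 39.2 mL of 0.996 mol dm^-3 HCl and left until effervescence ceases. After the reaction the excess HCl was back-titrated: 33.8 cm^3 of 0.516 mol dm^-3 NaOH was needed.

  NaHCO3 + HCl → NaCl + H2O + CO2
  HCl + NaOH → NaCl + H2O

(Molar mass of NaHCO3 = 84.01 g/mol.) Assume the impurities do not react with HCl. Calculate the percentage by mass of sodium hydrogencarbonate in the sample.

89.8 %

n(HCl) added = 0.0392 × 0.996 = 0.0390 mol
n(NaOH) used in back-titration = 0.0338 × 0.516 = 0.0174 mol
n(HCl) left over = 0.0174 mol (1:1 ratio)
n(HCl) consumed by analyte = 0.0390 − 0.0174 = 0.0216 mol
n(NaHCO3) = 0.0216 mol (1:1 ratio)
mass of NaHCO3 = 0.0216 × 84.01 = 1.81 g
% NaHCO3 = 1.81 / 2.02 × 100 = 89.8 %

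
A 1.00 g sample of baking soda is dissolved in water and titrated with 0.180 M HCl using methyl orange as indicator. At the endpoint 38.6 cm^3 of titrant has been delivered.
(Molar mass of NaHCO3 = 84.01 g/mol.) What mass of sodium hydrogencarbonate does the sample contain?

0.584 g

NaHCO3 + HCl → NaCl + H2O + CO2
n(HCl) = 0.0386 L × 0.180 mol/L = 6.95 × 10^-3 mol
n(NaHCO3) = 6.95 × 10^-3 mol (1:1 ratio)
mass of NaHCO3 = 6.95 × 10^-3 × 84.01 g/mol = 0.584 g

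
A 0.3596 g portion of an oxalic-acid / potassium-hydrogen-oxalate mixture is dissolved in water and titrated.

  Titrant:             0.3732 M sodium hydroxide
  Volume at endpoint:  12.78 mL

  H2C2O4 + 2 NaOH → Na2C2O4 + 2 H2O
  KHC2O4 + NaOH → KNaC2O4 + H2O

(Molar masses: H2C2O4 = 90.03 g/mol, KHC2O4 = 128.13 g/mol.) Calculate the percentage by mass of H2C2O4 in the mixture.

n(NaOH) = 0.01278 × 0.3732 = 4.769 × 10^-3 mol
Let x = n(H2C2O4), y = n(KHC2O4).
Titrant: 2x + 1y = 4.769 × 10^-3;  mass: 90.03x + 128.13y = 0.3596
Solving, x = 1.513 × 10^-3 mol, y = 1.743 × 10^-3 mol
mass of H2C2O4 = 1.513 × 10^-3 × 90.03 = 0.1362 g
% H2C2O4 = 0.1362 / 0.3596 × 100 = 37.88 %

37.88 %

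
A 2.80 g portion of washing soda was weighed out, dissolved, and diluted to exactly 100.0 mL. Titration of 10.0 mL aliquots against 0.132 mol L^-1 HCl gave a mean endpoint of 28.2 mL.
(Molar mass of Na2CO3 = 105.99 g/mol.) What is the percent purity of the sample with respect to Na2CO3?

Na2CO3 + 2 HCl → 2 NaCl + H2O + CO2
n(HCl) per titration = 0.0282 × 0.132 = 3.72 × 10^-3 mol
From the 1:2 ratio, n(Na2CO3) in each aliquot = 1/2 × 3.72 × 10^-3 = 1.86 × 10^-3 mol
n(Na2CO3) in the whole flask = 1.86 × 10^-3 × 100.0/10.0 = 0.0186 mol
mass of Na2CO3 = 0.0186 × 105.99 = 1.97 g
% Na2CO3 = 1.97 / 2.80 × 100 = 70.5 %

70.5 %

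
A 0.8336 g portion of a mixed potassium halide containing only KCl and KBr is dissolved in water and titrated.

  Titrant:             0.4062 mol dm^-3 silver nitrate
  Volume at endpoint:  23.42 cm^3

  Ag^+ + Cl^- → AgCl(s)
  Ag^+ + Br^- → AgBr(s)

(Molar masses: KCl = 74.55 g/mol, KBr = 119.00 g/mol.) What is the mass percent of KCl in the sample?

n(AgNO3) = 0.02342 × 0.4062 = 9.513 × 10^-3 mol
Let x = n(KCl), y = n(KBr).
Titrant: 1x + 1y = 9.513 × 10^-3;  mass: 74.55x + 119.00y = 0.8336
Solving, x = 6.715 × 10^-3 mol, y = 2.798 × 10^-3 mol
mass of KCl = 6.715 × 10^-3 × 74.55 = 0.5006 g
% KCl = 0.5006 / 0.8336 × 100 = 60.05 %

60.05 %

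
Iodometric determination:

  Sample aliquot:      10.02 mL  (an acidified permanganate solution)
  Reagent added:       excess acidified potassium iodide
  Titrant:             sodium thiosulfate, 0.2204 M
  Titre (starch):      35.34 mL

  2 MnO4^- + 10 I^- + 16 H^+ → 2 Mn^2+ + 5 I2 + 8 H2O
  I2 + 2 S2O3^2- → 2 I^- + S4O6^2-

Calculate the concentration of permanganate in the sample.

0.1555 M

n(S2O3^2-) = 0.03534 × 0.2204 = 7.789 × 10^-3 mol
n(I2) = n(S2O3^2-)/2 = 3.894 × 10^-3 mol
From the 2:5 ratio, n(MnO4^-) in the aliquot = 2/5 × 3.894 × 10^-3 = 1.558 × 10^-3 mol
[MnO4^-] = 1.558 × 10^-3 / 0.01002 = 0.1555 mol/L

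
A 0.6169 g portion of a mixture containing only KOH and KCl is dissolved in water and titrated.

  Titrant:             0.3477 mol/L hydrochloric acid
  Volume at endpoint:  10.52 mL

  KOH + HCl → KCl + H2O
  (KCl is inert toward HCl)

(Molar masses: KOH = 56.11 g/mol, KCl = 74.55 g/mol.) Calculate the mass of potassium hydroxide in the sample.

0.2052 g

n(HCl) = 0.01052 × 0.3477 = 3.658 × 10^-3 mol
Let x = n(KOH), y = n(KCl).
Titrant: 1x = 3.658 × 10^-3;  mass: 56.11x + 74.55y = 0.6169
Solving, x = 3.658 × 10^-3 mol, y = 5.522 × 10^-3 mol
mass of KOH = 3.658 × 10^-3 × 56.11 = 0.2052 g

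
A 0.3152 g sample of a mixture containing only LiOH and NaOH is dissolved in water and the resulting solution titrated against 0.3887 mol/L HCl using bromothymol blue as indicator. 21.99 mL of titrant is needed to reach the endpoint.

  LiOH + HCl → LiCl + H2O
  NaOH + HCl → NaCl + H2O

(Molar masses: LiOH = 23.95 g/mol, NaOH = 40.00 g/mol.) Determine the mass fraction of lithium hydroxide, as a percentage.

12.64 %

n(HCl) = 0.02199 × 0.3887 = 8.548 × 10^-3 mol
Let x = n(LiOH), y = n(NaOH).
Titrant: 1x + 1y = 8.548 × 10^-3;  mass: 23.95x + 40.00y = 0.3152
Solving, x = 1.664 × 10^-3 mol, y = 6.884 × 10^-3 mol
mass of LiOH = 1.664 × 10^-3 × 23.95 = 0.03984 g
% LiOH = 0.03984 / 0.3152 × 100 = 12.64 %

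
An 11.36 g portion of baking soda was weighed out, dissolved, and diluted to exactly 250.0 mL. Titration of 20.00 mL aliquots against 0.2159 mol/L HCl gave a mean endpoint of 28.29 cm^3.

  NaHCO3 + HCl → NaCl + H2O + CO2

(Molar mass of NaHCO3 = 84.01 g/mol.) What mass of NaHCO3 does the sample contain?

n(HCl) per titration = 0.02829 × 0.2159 = 6.108 × 10^-3 mol
n(NaHCO3) in each aliquot = 6.108 × 10^-3 mol (1:1 ratio)
n(NaHCO3) in the whole flask = 6.108 × 10^-3 × 250.0/20.00 = 0.07635 mol
mass of NaHCO3 = 0.07635 × 84.01 = 6.414 g

6.414 g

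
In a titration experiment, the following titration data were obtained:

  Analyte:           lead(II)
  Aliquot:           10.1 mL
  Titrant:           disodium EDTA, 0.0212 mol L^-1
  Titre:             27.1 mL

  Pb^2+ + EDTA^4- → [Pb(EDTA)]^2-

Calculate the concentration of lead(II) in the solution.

n(EDTA) = 0.0271 L × 0.0212 mol/L = 5.75 × 10^-4 mol
n(Pb2+) = 5.75 × 10^-4 mol (1:1 mole ratio)
[Pb2+] = 5.75 × 10^-4 mol / 0.0101 L = 0.0569 mol/L

0.0569 mol/L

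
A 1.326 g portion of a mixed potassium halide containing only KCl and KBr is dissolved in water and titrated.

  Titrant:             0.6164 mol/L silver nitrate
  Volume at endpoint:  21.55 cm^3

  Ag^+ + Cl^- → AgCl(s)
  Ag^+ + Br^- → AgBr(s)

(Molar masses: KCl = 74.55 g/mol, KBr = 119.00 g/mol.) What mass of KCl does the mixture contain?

0.4272 g

n(AgNO3) = 0.02155 × 0.6164 = 0.01328 mol
Let x = n(KCl), y = n(KBr).
Titrant: 1x + 1y = 0.01328;  mass: 74.55x + 119.00y = 1.326
Solving, x = 5.731 × 10^-3 mol, y = 7.553 × 10^-3 mol
mass of KCl = 5.731 × 10^-3 × 74.55 = 0.4272 g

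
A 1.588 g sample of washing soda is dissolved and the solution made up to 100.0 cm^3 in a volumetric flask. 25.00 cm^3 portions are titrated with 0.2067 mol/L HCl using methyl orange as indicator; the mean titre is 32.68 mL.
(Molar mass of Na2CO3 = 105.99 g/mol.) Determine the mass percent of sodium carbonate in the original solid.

90.17 %

Na2CO3 + 2 HCl → 2 NaCl + H2O + CO2
n(HCl) per titration = 0.03268 × 0.2067 = 6.755 × 10^-3 mol
From the 1:2 ratio, n(Na2CO3) in each aliquot = 1/2 × 6.755 × 10^-3 = 3.377 × 10^-3 mol
n(Na2CO3) in the whole flask = 3.377 × 10^-3 × 100.0/25.00 = 0.01351 mol
mass of Na2CO3 = 0.01351 × 105.99 = 1.432 g
% Na2CO3 = 1.432 / 1.588 × 100 = 90.17 %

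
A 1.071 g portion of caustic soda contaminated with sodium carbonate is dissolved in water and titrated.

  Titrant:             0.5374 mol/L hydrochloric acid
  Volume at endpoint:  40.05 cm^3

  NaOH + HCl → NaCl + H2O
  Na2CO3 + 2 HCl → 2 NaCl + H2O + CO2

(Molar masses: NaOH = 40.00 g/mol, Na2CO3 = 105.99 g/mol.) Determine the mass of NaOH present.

0.2143 g

n(HCl) = 0.04005 × 0.5374 = 0.02152 mol
Let x = n(NaOH), y = n(Na2CO3).
Titrant: 1x + 2y = 0.02152;  mass: 40.00x + 105.99y = 1.071
Solving, x = 5.356 × 10^-3 mol, y = 8.083 × 10^-3 mol
mass of NaOH = 5.356 × 10^-3 × 40.00 = 0.2143 g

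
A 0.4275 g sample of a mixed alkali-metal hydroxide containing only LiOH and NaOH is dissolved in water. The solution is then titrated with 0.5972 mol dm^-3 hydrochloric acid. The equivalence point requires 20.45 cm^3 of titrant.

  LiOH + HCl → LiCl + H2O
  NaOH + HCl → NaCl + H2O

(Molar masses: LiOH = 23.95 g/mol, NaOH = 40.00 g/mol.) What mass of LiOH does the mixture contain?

0.09104 g

n(HCl) = 0.02045 × 0.5972 = 0.01221 mol
Let x = n(LiOH), y = n(NaOH).
Titrant: 1x + 1y = 0.01221;  mass: 23.95x + 40.00y = 0.4275
Solving, x = 3.801 × 10^-3 mol, y = 8.412 × 10^-3 mol
mass of LiOH = 3.801 × 10^-3 × 23.95 = 0.09104 g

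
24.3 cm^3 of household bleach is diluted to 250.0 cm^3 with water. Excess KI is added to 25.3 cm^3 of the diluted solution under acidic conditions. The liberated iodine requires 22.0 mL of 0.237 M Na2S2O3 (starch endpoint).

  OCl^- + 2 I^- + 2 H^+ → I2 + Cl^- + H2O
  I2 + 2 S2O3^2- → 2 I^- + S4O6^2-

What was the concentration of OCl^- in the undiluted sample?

1.06 M

n(S2O3^2-) = 0.0220 × 0.237 = 5.21 × 10^-3 mol
n(I2) = n(S2O3^2-)/2 = 2.61 × 10^-3 mol
n(OCl^-) in the aliquot = 2.61 × 10^-3 mol (1:1 ratio)
[OCl^-]_dilute = 2.61 × 10^-3 / 0.0253 = 0.103 mol/L
[OCl^-]_original = 0.103 × 250.0/24.3 = 1.06 mol/L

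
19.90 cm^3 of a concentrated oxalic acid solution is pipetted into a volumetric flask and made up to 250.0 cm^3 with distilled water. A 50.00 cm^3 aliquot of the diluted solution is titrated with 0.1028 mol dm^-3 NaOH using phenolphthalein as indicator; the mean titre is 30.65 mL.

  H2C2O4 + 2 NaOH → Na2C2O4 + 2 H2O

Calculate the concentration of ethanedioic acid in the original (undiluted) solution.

n(NaOH) = 0.03065 × 0.1028 = 3.151 × 10^-3 mol
From the 1:2 ratio, n(H2C2O4) in the aliquot = 1/2 × 3.151 × 10^-3 = 1.575 × 10^-3 mol
[H2C2O4]_dilute = 1.575 × 10^-3 / 0.05000 = 0.03151 mol/L
Dilution factor = 250.0 / 19.90 = 12.56
[H2C2O4]_stock = 0.03151 × 12.56 = 0.3958 mol/L

0.3958 mol/L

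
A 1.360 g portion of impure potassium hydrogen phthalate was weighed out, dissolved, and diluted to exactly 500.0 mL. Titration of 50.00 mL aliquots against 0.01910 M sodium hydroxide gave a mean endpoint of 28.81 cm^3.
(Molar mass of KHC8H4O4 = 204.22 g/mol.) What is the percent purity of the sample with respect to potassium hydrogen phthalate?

KHC8H4O4 + NaOH → KNaC8H4O4 + H2O
n(NaOH) per titration = 0.02881 × 0.01910 = 5.503 × 10^-4 mol
n(KHC8H4O4) in each aliquot = 5.503 × 10^-4 mol (1:1 ratio)
n(KHC8H4O4) in the whole flask = 5.503 × 10^-4 × 500.0/50.00 = 5.503 × 10^-3 mol
mass of KHC8H4O4 = 5.503 × 10^-3 × 204.22 = 1.124 g
% KHC8H4O4 = 1.124 / 1.360 × 100 = 82.63 %

82.63 %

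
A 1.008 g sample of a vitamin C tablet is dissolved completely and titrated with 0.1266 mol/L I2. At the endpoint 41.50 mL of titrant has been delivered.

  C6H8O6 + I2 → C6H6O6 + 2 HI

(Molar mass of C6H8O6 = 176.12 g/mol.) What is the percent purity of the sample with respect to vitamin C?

91.80 %

n(I2) = 0.04150 L × 0.1266 mol/L = 5.254 × 10^-3 mol
n(C6H8O6) = 5.254 × 10^-3 mol (1:1 ratio)
mass of C6H8O6 = 5.254 × 10^-3 × 176.12 g/mol = 0.9253 g
% C6H8O6 = 0.9253 / 1.008 × 100 = 91.80 %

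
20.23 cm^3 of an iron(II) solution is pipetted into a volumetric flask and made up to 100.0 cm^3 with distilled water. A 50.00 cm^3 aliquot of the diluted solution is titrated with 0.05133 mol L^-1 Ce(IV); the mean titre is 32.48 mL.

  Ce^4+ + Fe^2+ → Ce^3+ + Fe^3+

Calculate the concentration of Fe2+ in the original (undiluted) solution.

n(Ce4+) = 0.03248 × 0.05133 = 1.667 × 10^-3 mol
n(Fe2+) in the aliquot = 1.667 × 10^-3 mol (1:1 ratio)
[Fe2+]_dilute = 1.667 × 10^-3 / 0.05000 = 0.03334 mol/L
Dilution factor = 100.0 / 20.23 = 4.943
[Fe2+]_stock = 0.03334 × 4.943 = 0.1648 mol/L

0.1648 mol/L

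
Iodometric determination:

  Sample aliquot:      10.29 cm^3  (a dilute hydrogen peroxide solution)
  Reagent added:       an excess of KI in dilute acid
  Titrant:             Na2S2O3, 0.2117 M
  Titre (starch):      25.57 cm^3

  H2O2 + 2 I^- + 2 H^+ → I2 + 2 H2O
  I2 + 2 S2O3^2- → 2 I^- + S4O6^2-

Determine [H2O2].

n(S2O3^2-) = 0.02557 × 0.2117 = 5.413 × 10^-3 mol
n(I2) = n(S2O3^2-)/2 = 2.707 × 10^-3 mol
n(H2O2) in the aliquot = 2.707 × 10^-3 mol (1:1 ratio)
[H2O2] = 2.707 × 10^-3 / 0.01029 = 0.2630 mol/L

0.2630 M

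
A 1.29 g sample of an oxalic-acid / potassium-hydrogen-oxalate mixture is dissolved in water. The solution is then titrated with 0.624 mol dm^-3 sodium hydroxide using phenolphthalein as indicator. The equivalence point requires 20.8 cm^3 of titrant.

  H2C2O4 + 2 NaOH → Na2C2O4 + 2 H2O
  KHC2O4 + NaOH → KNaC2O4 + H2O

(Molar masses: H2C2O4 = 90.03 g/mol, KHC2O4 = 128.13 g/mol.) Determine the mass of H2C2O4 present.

n(NaOH) = 0.0208 × 0.624 = 0.0130 mol
Let x = n(H2C2O4), y = n(KHC2O4).
Titrant: 2x + 1y = 0.0130;  mass: 90.03x + 128.13y = 1.29
Solving, x = 2.24 × 10^-3 mol, y = 8.49 × 10^-3 mol
mass of H2C2O4 = 2.24 × 10^-3 × 90.03 = 0.202 g

0.202 g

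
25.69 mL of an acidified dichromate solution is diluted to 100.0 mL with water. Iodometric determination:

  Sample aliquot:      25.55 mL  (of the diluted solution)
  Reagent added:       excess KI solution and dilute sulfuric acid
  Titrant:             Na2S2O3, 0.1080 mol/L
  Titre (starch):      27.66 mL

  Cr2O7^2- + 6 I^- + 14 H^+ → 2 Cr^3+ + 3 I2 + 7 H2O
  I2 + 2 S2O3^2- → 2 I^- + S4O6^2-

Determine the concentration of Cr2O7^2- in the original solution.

0.07585 mol/L

n(S2O3^2-) = 0.02766 × 0.1080 = 2.987 × 10^-3 mol
n(I2) = n(S2O3^2-)/2 = 1.494 × 10^-3 mol
From the 1:3 ratio, n(Cr2O7^2-) in the aliquot = 1/3 × 1.494 × 10^-3 = 4.979 × 10^-4 mol
[Cr2O7^2-]_dilute = 4.979 × 10^-4 / 0.02555 = 0.01949 mol/L
[Cr2O7^2-]_original = 0.01949 × 100.0/25.69 = 0.07585 mol/L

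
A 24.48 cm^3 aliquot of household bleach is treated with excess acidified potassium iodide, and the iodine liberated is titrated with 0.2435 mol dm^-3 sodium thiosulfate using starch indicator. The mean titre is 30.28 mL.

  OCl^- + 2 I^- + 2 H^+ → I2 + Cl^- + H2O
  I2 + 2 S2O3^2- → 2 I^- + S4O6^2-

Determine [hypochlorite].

n(S2O3^2-) = 0.03028 × 0.2435 = 7.373 × 10^-3 mol
n(I2) = n(S2O3^2-)/2 = 3.687 × 10^-3 mol
n(OCl^-) in the aliquot = 3.687 × 10^-3 mol (1:1 ratio)
[OCl^-] = 3.687 × 10^-3 / 0.02448 = 0.1506 mol/L

0.1506 mol/L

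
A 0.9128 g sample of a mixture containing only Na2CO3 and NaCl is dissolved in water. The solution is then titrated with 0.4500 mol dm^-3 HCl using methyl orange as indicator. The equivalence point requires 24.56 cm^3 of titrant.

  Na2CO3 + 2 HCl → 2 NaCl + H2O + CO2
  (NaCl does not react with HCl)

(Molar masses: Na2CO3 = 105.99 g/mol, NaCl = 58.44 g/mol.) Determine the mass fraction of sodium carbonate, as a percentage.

n(HCl) = 0.02456 × 0.4500 = 0.01105 mol
Let x = n(Na2CO3), y = n(NaCl).
Titrant: 2x = 0.01105;  mass: 105.99x + 58.44y = 0.9128
Solving, x = 5.526 × 10^-3 mol, y = 5.597 × 10^-3 mol
mass of Na2CO3 = 5.526 × 10^-3 × 105.99 = 0.5857 g
% Na2CO3 = 0.5857 / 0.9128 × 100 = 64.17 %

64.17 %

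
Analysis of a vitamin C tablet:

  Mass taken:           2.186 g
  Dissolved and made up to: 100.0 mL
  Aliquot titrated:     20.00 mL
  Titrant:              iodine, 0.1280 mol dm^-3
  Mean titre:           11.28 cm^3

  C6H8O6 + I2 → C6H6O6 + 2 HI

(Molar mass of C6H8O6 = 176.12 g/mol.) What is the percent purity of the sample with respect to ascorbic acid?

n(I2) per titration = 0.01128 × 0.1280 = 1.444 × 10^-3 mol
n(C6H8O6) in each aliquot = 1.444 × 10^-3 mol (1:1 ratio)
n(C6H8O6) in the whole flask = 1.444 × 10^-3 × 100.0/20.00 = 7.219 × 10^-3 mol
mass of C6H8O6 = 7.219 × 10^-3 × 176.12 = 1.271 g
% C6H8O6 = 1.271 / 2.186 × 100 = 58.16 %

58.16 %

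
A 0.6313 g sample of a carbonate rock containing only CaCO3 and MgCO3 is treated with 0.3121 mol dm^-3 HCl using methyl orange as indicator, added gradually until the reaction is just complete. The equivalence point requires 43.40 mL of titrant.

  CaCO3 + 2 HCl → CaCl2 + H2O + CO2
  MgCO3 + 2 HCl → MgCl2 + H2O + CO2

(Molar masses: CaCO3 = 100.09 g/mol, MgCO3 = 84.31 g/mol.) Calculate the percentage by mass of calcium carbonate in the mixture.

n(HCl) = 0.04340 × 0.3121 = 0.01355 mol
Let x = n(CaCO3), y = n(MgCO3).
Titrant: 2x + 2y = 0.01355;  mass: 100.09x + 84.31y = 0.6313
Solving, x = 3.822 × 10^-3 mol, y = 2.951 × 10^-3 mol
mass of CaCO3 = 3.822 × 10^-3 × 100.09 = 0.3825 g
% CaCO3 = 0.3825 / 0.6313 × 100 = 60.59 %

60.59 %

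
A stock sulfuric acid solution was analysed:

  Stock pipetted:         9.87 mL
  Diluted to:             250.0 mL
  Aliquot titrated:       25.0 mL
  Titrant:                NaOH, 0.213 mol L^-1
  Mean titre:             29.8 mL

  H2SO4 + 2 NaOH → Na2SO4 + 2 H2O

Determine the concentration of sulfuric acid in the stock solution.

n(NaOH) = 0.0298 × 0.213 = 6.35 × 10^-3 mol
From the 1:2 ratio, n(H2SO4) in the aliquot = 1/2 × 6.35 × 10^-3 = 3.17 × 10^-3 mol
[H2SO4]_dilute = 3.17 × 10^-3 / 0.0250 = 0.127 mol/L
Dilution factor = 250.0 / 9.87 = 25.33
[H2SO4]_stock = 0.127 × 25.33 = 3.22 mol/L

3.22 mol/L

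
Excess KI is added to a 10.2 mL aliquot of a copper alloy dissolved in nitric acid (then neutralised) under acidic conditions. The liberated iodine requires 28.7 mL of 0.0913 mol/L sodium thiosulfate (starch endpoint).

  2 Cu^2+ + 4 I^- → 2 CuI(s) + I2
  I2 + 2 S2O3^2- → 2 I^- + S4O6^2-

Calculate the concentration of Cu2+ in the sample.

0.257 mol/L

n(S2O3^2-) = 0.0287 × 0.0913 = 2.62 × 10^-3 mol
n(I2) = n(S2O3^2-)/2 = 1.31 × 10^-3 mol
From the 2:1 ratio, n(Cu2+) in the aliquot = 2/1 × 1.31 × 10^-3 = 2.62 × 10^-3 mol
[Cu2+] = 2.62 × 10^-3 / 0.0102 = 0.257 mol/L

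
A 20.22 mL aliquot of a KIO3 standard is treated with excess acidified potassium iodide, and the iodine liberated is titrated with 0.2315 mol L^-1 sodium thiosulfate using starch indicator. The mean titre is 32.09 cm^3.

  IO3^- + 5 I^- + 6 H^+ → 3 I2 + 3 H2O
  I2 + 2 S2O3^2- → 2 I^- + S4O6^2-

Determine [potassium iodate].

0.06123 mol/L

n(S2O3^2-) = 0.03209 × 0.2315 = 7.429 × 10^-3 mol
n(I2) = n(S2O3^2-)/2 = 3.714 × 10^-3 mol
From the 1:3 ratio, n(IO3^-) in the aliquot = 1/3 × 3.714 × 10^-3 = 1.238 × 10^-3 mol
[IO3^-] = 1.238 × 10^-3 / 0.02022 = 0.06123 mol/L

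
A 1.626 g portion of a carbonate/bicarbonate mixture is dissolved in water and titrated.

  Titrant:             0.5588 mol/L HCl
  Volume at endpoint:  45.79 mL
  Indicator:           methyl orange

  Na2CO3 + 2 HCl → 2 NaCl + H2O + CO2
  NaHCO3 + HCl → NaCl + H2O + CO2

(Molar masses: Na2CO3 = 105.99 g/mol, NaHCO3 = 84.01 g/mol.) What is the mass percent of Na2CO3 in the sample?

55.02 %

n(HCl) = 0.04579 × 0.5588 = 0.02559 mol
Let x = n(Na2CO3), y = n(NaHCO3).
Titrant: 2x + 1y = 0.02559;  mass: 105.99x + 84.01y = 1.626
Solving, x = 8.441 × 10^-3 mol, y = 8.705 × 10^-3 mol
mass of Na2CO3 = 8.441 × 10^-3 × 105.99 = 0.8947 g
% Na2CO3 = 0.8947 / 1.626 × 100 = 55.02 %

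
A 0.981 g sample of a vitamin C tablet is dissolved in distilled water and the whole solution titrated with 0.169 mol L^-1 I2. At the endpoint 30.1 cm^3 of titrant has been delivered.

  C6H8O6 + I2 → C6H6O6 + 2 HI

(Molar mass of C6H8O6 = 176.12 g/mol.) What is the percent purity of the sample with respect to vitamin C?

91.3 %

n(I2) = 0.0301 L × 0.169 mol/L = 5.09 × 10^-3 mol
n(C6H8O6) = 5.09 × 10^-3 mol (1:1 ratio)
mass of C6H8O6 = 5.09 × 10^-3 × 176.12 g/mol = 0.896 g
% C6H8O6 = 0.896 / 0.981 × 100 = 91.3 %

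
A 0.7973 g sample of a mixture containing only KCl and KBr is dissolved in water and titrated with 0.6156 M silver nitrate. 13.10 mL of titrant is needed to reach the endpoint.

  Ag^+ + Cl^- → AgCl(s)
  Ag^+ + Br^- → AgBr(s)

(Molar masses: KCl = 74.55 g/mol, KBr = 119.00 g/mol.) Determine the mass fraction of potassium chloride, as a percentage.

34.15 %

n(AgNO3) = 0.01310 × 0.6156 = 8.064 × 10^-3 mol
Let x = n(KCl), y = n(KBr).
Titrant: 1x + 1y = 8.064 × 10^-3;  mass: 74.55x + 119.00y = 0.7973
Solving, x = 3.653 × 10^-3 mol, y = 4.412 × 10^-3 mol
mass of KCl = 3.653 × 10^-3 × 74.55 = 0.2723 g
% KCl = 0.2723 / 0.7973 × 100 = 34.15 %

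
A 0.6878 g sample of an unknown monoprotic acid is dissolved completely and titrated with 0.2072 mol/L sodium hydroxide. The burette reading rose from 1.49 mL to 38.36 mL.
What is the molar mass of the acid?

n(NaOH) = 0.03687 L × 0.2072 mol/L = 7.639 × 10^-3 mol
n(HA) = 7.639 × 10^-3 mol (1:1 ratio)
M = m / n = 0.6878 g / 7.639 × 10^-3 mol = 90.03 g/mol

90.03 g/mol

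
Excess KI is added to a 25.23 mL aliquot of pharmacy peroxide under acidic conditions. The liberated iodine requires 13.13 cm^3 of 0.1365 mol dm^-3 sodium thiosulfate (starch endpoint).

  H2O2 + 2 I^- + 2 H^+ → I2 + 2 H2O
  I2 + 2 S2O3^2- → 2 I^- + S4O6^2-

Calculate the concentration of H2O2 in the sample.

0.03552 mol/L

n(S2O3^2-) = 0.01313 × 0.1365 = 1.792 × 10^-3 mol
n(I2) = n(S2O3^2-)/2 = 8.961 × 10^-4 mol
n(H2O2) in the aliquot = 8.961 × 10^-4 mol (1:1 ratio)
[H2O2] = 8.961 × 10^-4 / 0.02523 = 0.03552 mol/L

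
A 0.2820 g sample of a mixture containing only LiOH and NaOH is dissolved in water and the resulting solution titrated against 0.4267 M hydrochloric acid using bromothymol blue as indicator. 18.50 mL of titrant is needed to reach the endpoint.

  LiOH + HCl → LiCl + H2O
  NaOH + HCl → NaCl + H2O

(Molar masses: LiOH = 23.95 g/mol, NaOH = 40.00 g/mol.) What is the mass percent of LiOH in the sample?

n(HCl) = 0.01850 × 0.4267 = 7.894 × 10^-3 mol
Let x = n(LiOH), y = n(NaOH).
Titrant: 1x + 1y = 7.894 × 10^-3;  mass: 23.95x + 40.00y = 0.2820
Solving, x = 2.103 × 10^-3 mol, y = 5.791 × 10^-3 mol
mass of LiOH = 2.103 × 10^-3 × 23.95 = 0.05037 g
% LiOH = 0.05037 / 0.2820 × 100 = 17.86 %

17.86 %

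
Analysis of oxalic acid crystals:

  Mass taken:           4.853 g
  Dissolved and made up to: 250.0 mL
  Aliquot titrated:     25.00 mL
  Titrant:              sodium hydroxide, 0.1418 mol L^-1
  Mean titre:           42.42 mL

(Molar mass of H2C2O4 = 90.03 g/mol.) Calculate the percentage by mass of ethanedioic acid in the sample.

55.79 %

H2C2O4 + 2 NaOH → Na2C2O4 + 2 H2O
n(NaOH) per titration = 0.04242 × 0.1418 = 6.015 × 10^-3 mol
From the 1:2 ratio, n(H2C2O4) in each aliquot = 1/2 × 6.015 × 10^-3 = 3.008 × 10^-3 mol
n(H2C2O4) in the whole flask = 3.008 × 10^-3 × 250.0/25.00 = 0.03008 mol
mass of H2C2O4 = 0.03008 × 90.03 = 2.708 g
% H2C2O4 = 2.708 / 4.853 × 100 = 55.79 %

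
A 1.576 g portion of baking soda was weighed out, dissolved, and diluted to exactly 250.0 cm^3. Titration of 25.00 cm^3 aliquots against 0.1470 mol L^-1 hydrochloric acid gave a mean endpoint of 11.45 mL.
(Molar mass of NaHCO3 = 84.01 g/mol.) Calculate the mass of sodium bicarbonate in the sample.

NaHCO3 + HCl → NaCl + H2O + CO2
n(HCl) per titration = 0.01145 × 0.1470 = 1.683 × 10^-3 mol
n(NaHCO3) in each aliquot = 1.683 × 10^-3 mol (1:1 ratio)
n(NaHCO3) in the whole flask = 1.683 × 10^-3 × 250.0/25.00 = 0.01683 mol
mass of NaHCO3 = 0.01683 × 84.01 = 1.414 g

1.414 g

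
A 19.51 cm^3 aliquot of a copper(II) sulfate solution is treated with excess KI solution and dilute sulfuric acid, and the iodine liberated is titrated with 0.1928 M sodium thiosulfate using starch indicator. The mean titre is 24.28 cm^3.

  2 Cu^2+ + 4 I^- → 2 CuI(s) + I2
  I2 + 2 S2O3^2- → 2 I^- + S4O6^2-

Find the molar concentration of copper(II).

0.2399 M

n(S2O3^2-) = 0.02428 × 0.1928 = 4.681 × 10^-3 mol
n(I2) = n(S2O3^2-)/2 = 2.341 × 10^-3 mol
From the 2:1 ratio, n(Cu2+) in the aliquot = 2/1 × 2.341 × 10^-3 = 4.681 × 10^-3 mol
[Cu2+] = 4.681 × 10^-3 / 0.01951 = 0.2399 mol/L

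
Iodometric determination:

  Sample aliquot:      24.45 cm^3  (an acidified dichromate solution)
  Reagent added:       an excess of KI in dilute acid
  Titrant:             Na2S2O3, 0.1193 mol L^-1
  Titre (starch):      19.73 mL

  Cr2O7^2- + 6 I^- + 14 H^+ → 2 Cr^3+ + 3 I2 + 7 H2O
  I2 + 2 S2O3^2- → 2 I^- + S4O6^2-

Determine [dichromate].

n(S2O3^2-) = 0.01973 × 0.1193 = 2.354 × 10^-3 mol
n(I2) = n(S2O3^2-)/2 = 1.177 × 10^-3 mol
From the 1:3 ratio, n(Cr2O7^2-) in the aliquot = 1/3 × 1.177 × 10^-3 = 3.923 × 10^-4 mol
[Cr2O7^2-] = 3.923 × 10^-4 / 0.02445 = 0.01604 mol/L

0.01604 mol/L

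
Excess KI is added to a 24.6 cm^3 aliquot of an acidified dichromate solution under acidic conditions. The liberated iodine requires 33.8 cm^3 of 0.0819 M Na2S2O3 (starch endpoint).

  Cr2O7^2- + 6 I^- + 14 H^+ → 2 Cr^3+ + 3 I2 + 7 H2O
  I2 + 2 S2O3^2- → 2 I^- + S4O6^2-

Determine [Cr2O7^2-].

0.0188 M

n(S2O3^2-) = 0.0338 × 0.0819 = 2.77 × 10^-3 mol
n(I2) = n(S2O3^2-)/2 = 1.38 × 10^-3 mol
From the 1:3 ratio, n(Cr2O7^2-) in the aliquot = 1/3 × 1.38 × 10^-3 = 4.61 × 10^-4 mol
[Cr2O7^2-] = 4.61 × 10^-4 / 0.0246 = 0.0188 mol/L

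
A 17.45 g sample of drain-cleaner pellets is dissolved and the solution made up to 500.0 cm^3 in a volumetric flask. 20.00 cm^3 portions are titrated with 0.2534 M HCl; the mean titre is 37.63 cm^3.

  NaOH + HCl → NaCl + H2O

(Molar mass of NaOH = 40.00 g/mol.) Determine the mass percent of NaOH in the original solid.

n(HCl) per titration = 0.03763 × 0.2534 = 9.535 × 10^-3 mol
n(NaOH) in each aliquot = 9.535 × 10^-3 mol (1:1 ratio)
n(NaOH) in the whole flask = 9.535 × 10^-3 × 500.0/20.00 = 0.2384 mol
mass of NaOH = 0.2384 × 40.00 = 9.535 g
% NaOH = 9.535 / 17.45 × 100 = 54.64 %

54.64 %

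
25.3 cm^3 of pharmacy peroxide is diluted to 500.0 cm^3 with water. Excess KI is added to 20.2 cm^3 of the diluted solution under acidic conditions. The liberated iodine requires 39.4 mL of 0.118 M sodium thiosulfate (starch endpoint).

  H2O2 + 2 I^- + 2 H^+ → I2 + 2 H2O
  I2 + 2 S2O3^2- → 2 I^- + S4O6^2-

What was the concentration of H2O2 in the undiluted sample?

n(S2O3^2-) = 0.0394 × 0.118 = 4.65 × 10^-3 mol
n(I2) = n(S2O3^2-)/2 = 2.32 × 10^-3 mol
n(H2O2) in the aliquot = 2.32 × 10^-3 mol (1:1 ratio)
[H2O2]_dilute = 2.32 × 10^-3 / 0.0202 = 0.115 mol/L
[H2O2]_original = 0.115 × 500.0/25.3 = 2.27 mol/L

2.27 M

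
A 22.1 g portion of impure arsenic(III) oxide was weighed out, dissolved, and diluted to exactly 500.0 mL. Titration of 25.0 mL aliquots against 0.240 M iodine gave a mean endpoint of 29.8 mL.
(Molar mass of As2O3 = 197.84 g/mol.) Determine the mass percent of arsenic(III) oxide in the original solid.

64.0 %

As2O3 + 2 I2 + 2 H2O → As2O5 + 4 HI
n(I2) per titration = 0.0298 × 0.240 = 7.15 × 10^-3 mol
From the 1:2 ratio, n(As2O3) in each aliquot = 1/2 × 7.15 × 10^-3 = 3.58 × 10^-3 mol
n(As2O3) in the whole flask = 3.58 × 10^-3 × 500.0/25.0 = 0.0715 mol
mass of As2O3 = 0.0715 × 197.84 = 14.1 g
% As2O3 = 14.1 / 22.1 × 100 = 64.0 %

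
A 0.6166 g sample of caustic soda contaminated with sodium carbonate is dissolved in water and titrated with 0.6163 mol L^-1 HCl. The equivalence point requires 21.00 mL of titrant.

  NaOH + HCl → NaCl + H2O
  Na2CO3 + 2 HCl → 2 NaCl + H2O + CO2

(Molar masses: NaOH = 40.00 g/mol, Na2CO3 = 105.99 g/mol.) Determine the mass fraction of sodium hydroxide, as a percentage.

34.58 %

n(HCl) = 0.02100 × 0.6163 = 0.01294 mol
Let x = n(NaOH), y = n(Na2CO3).
Titrant: 1x + 2y = 0.01294;  mass: 40.00x + 105.99y = 0.6166
Solving, x = 5.331 × 10^-3 mol, y = 3.806 × 10^-3 mol
mass of NaOH = 5.331 × 10^-3 × 40.00 = 0.2132 g
% NaOH = 0.2132 / 0.6166 × 100 = 34.58 %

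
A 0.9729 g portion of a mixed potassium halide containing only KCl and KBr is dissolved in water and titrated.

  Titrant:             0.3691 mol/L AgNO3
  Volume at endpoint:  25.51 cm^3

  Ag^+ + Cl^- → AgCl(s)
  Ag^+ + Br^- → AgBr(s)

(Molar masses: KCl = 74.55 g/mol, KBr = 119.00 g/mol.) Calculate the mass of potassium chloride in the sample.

0.2475 g

n(AgNO3) = 0.02551 × 0.3691 = 9.416 × 10^-3 mol
Let x = n(KCl), y = n(KBr).
Titrant: 1x + 1y = 9.416 × 10^-3;  mass: 74.55x + 119.00y = 0.9729
Solving, x = 3.320 × 10^-3 mol, y = 6.096 × 10^-3 mol
mass of KCl = 3.320 × 10^-3 × 74.55 = 0.2475 g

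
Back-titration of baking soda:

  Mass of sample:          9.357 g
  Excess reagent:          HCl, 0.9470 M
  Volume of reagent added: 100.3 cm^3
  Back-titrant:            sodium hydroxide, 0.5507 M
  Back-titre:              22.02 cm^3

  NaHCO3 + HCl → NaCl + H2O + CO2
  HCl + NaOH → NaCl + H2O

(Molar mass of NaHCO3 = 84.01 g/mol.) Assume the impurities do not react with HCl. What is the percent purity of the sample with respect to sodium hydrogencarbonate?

74.39 %

n(HCl) added = 0.1003 × 0.9470 = 0.09498 mol
n(NaOH) used in back-titration = 0.02202 × 0.5507 = 0.01213 mol
n(HCl) left over = 0.01213 mol (1:1 ratio)
n(HCl) consumed by analyte = 0.09498 − 0.01213 = 0.08286 mol
n(NaHCO3) = 0.08286 mol (1:1 ratio)
mass of NaHCO3 = 0.08286 × 84.01 = 6.961 g
% NaHCO3 = 6.961 / 9.357 × 100 = 74.39 %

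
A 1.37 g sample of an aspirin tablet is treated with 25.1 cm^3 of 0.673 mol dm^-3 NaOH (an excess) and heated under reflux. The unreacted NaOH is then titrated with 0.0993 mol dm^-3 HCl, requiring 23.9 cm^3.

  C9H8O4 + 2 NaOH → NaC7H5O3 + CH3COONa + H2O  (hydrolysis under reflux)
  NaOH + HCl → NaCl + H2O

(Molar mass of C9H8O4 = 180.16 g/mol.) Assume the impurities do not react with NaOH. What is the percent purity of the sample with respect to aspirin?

n(NaOH) added = 0.0251 × 0.673 = 0.0169 mol
n(HCl) used in back-titration = 0.0239 × 0.0993 = 2.37 × 10^-3 mol
n(NaOH) left over = 2.37 × 10^-3 mol (1:1 ratio)
n(NaOH) consumed by analyte = 0.0169 − 2.37 × 10^-3 = 0.0145 mol
From the 1:2 ratio, n(C9H8O4) = 1/2 × 0.0145 = 7.26 × 10^-3 mol
mass of C9H8O4 = 7.26 × 10^-3 × 180.16 = 1.31 g
% C9H8O4 = 1.31 / 1.37 × 100 = 95.5 %

95.5 %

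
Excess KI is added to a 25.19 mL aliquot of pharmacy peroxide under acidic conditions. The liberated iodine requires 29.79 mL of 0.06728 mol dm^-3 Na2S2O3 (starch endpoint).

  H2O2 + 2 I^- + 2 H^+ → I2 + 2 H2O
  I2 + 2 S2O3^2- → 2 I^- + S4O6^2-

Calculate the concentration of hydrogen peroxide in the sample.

0.03978 mol/L

n(S2O3^2-) = 0.02979 × 0.06728 = 2.004 × 10^-3 mol
n(I2) = n(S2O3^2-)/2 = 1.002 × 10^-3 mol
n(H2O2) in the aliquot = 1.002 × 10^-3 mol (1:1 ratio)
[H2O2] = 1.002 × 10^-3 / 0.02519 = 0.03978 mol/L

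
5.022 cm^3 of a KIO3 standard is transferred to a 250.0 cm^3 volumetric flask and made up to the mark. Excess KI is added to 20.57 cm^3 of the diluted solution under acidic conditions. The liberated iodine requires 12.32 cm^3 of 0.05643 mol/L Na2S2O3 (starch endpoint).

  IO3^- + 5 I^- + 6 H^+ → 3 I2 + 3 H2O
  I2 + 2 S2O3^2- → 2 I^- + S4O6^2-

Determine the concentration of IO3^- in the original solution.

n(S2O3^2-) = 0.01232 × 0.05643 = 6.952 × 10^-4 mol
n(I2) = n(S2O3^2-)/2 = 3.476 × 10^-4 mol
From the 1:3 ratio, n(IO3^-) in the aliquot = 1/3 × 3.476 × 10^-4 = 1.159 × 10^-4 mol
[IO3^-]_dilute = 1.159 × 10^-4 / 0.02057 = 0.005633 mol/L
[IO3^-]_original = 0.005633 × 250.0/5.022 = 0.2804 mol/L

0.2804 mol/L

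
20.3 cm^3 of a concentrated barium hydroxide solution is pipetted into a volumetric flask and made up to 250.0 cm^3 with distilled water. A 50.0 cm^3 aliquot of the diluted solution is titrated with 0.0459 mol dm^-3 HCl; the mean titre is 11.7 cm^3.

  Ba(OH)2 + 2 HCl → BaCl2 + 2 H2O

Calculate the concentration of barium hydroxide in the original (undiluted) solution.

0.0661 mol/L

n(HCl) = 0.0117 × 0.0459 = 5.37 × 10^-4 mol
From the 1:2 ratio, n(Ba(OH)2) in the aliquot = 1/2 × 5.37 × 10^-4 = 2.69 × 10^-4 mol
[Ba(OH)2]_dilute = 2.69 × 10^-4 / 0.0500 = 0.00537 mol/L
Dilution factor = 250.0 / 20.3 = 12.32
[Ba(OH)2]_stock = 0.00537 × 12.32 = 0.0661 mol/L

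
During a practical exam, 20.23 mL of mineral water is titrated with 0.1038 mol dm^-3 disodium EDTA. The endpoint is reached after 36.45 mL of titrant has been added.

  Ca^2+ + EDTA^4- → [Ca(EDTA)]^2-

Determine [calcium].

0.1870 mol/L

n(EDTA) = 0.03645 L × 0.1038 mol/L = 3.784 × 10^-3 mol
n(Ca2+) = 3.784 × 10^-3 mol (1:1 mole ratio)
[Ca2+] = 3.784 × 10^-3 mol / 0.02023 L = 0.1870 mol/L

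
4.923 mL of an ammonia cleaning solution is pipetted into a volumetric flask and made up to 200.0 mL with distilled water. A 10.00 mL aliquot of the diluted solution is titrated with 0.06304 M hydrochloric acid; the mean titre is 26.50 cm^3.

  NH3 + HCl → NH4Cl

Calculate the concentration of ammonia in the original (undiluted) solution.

6.787 M

n(HCl) = 0.02650 × 0.06304 = 1.671 × 10^-3 mol
n(NH3) in the aliquot = 1.671 × 10^-3 mol (1:1 ratio)
[NH3]_dilute = 1.671 × 10^-3 / 0.01000 = 0.1671 mol/L
Dilution factor = 200.0 / 4.923 = 40.63
[NH3]_stock = 0.1671 × 40.63 = 6.787 mol/L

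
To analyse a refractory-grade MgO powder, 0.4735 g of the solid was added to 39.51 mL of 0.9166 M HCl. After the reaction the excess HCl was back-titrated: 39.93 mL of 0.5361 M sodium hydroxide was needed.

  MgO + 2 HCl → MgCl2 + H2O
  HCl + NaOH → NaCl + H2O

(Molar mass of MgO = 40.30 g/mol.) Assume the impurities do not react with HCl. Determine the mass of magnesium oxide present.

n(HCl) added = 0.03951 × 0.9166 = 0.03621 mol
n(NaOH) used in back-titration = 0.03993 × 0.5361 = 0.02141 mol
n(HCl) left over = 0.02141 mol (1:1 ratio)
n(HCl) consumed by analyte = 0.03621 − 0.02141 = 0.01481 mol
From the 1:2 ratio, n(MgO) = 1/2 × 0.01481 = 7.404 × 10^-3 mol
mass of MgO = 7.404 × 10^-3 × 40.30 = 0.2984 g

0.2984 g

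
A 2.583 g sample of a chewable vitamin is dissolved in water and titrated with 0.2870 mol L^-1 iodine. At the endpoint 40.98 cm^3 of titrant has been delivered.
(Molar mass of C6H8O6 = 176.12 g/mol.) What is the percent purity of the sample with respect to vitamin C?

80.19 %

C6H8O6 + I2 → C6H6O6 + 2 HI
n(I2) = 0.04098 L × 0.2870 mol/L = 0.01176 mol
n(C6H8O6) = 0.01176 mol (1:1 ratio)
mass of C6H8O6 = 0.01176 × 176.12 g/mol = 2.071 g
% C6H8O6 = 2.071 / 2.583 × 100 = 80.19 %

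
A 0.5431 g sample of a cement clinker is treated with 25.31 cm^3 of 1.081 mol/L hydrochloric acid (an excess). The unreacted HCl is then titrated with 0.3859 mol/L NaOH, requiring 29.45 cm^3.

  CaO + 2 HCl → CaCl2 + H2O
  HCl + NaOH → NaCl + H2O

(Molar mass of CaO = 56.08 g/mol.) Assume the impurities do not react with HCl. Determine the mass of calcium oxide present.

0.4485 g

n(HCl) added = 0.02531 × 1.081 = 0.02736 mol
n(NaOH) used in back-titration = 0.02945 × 0.3859 = 0.01136 mol
n(HCl) left over = 0.01136 mol (1:1 ratio)
n(HCl) consumed by analyte = 0.02736 − 0.01136 = 0.01600 mol
From the 1:2 ratio, n(CaO) = 1/2 × 0.01600 = 7.998 × 10^-3 mol
mass of CaO = 7.998 × 10^-3 × 56.08 = 0.4485 g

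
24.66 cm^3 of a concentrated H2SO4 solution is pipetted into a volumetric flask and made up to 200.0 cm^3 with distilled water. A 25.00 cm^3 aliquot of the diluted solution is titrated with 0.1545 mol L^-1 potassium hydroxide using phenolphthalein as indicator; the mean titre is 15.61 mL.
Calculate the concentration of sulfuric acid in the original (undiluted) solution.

H2SO4 + 2 KOH → K2SO4 + 2 H2O
n(KOH) = 0.01561 × 0.1545 = 2.412 × 10^-3 mol
From the 1:2 ratio, n(H2SO4) in the aliquot = 1/2 × 2.412 × 10^-3 = 1.206 × 10^-3 mol
[H2SO4]_dilute = 1.206 × 10^-3 / 0.02500 = 0.04823 mol/L
Dilution factor = 200.0 / 24.66 = 8.110
[H2SO4]_stock = 0.04823 × 8.110 = 0.3912 mol/L

0.3912 mol/L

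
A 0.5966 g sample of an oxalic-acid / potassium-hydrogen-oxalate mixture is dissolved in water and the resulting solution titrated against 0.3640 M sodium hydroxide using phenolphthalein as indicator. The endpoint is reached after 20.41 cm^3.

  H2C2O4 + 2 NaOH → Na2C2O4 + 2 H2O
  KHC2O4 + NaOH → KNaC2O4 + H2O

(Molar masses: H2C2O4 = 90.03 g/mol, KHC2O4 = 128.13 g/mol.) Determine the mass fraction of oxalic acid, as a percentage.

32.26 %

n(NaOH) = 0.02041 × 0.3640 = 7.429 × 10^-3 mol
Let x = n(H2C2O4), y = n(KHC2O4).
Titrant: 2x + 1y = 7.429 × 10^-3;  mass: 90.03x + 128.13y = 0.5966
Solving, x = 2.137 × 10^-3 mol, y = 3.154 × 10^-3 mol
mass of H2C2O4 = 2.137 × 10^-3 × 90.03 = 0.1924 g
% H2C2O4 = 0.1924 / 0.5966 × 100 = 32.26 %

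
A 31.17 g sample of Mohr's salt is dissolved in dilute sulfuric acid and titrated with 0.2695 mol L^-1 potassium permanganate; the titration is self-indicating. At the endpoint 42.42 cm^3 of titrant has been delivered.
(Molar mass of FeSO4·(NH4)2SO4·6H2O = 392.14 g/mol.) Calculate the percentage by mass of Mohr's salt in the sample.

MnO4^- + 5 Fe^2+ + 8 H^+ → Mn^2+ + 5 Fe^3+ + 4 H2O
n(KMnO4) = 0.04242 L × 0.2695 mol/L = 0.01143 mol
From the 5:1 ratio, n(FeSO4·(NH4)2SO4·6H2O) = 5/1 × 0.01143 = 0.05716 mol
mass of FeSO4·(NH4)2SO4·6H2O = 0.05716 × 392.14 g/mol = 22.42 g
% FeSO4·(NH4)2SO4·6H2O = 22.42 / 31.17 × 100 = 71.91 %

71.91 %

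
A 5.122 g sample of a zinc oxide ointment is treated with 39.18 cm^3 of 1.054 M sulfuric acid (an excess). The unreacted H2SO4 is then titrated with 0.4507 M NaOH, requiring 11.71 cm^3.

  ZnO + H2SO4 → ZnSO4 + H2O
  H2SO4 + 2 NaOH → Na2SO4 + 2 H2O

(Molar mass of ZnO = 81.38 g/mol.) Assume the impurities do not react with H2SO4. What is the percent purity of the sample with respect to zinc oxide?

61.42 %

n(H2SO4) added = 0.03918 × 1.054 = 0.04130 mol
n(NaOH) used in back-titration = 0.01171 × 0.4507 = 5.278 × 10^-3 mol
From the 1:2 ratio, n(H2SO4) left over = 1/2 × 5.278 × 10^-3 = 2.639 × 10^-3 mol
n(H2SO4) consumed by analyte = 0.04130 − 2.639 × 10^-3 = 0.03866 mol
n(ZnO) = 0.03866 mol (1:1 ratio)
mass of ZnO = 0.03866 × 81.38 = 3.146 g
% ZnO = 3.146 / 5.122 × 100 = 61.42 %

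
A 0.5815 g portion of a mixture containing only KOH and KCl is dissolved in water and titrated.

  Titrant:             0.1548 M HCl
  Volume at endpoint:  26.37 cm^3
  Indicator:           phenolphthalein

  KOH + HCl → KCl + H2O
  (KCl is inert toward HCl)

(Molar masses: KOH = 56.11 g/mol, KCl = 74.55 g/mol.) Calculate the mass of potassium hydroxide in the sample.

n(HCl) = 0.02637 × 0.1548 = 4.082 × 10^-3 mol
Let x = n(KOH), y = n(KCl).
Titrant: 1x = 4.082 × 10^-3;  mass: 56.11x + 74.55y = 0.5815
Solving, x = 4.082 × 10^-3 mol, y = 4.728 × 10^-3 mol
mass of KOH = 4.082 × 10^-3 × 56.11 = 0.2290 g

0.2290 g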